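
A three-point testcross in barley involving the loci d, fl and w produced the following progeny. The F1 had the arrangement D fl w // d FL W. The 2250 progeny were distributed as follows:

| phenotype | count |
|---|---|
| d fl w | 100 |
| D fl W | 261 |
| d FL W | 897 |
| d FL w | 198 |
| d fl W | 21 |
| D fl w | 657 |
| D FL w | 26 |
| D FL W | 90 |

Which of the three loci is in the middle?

The two rarest classes, D FL w and d fl W, are the double crossovers. Comparing them with the parentals, only the fl allele has switched, so fl is the middle locus and the order is d – fl – w.

fl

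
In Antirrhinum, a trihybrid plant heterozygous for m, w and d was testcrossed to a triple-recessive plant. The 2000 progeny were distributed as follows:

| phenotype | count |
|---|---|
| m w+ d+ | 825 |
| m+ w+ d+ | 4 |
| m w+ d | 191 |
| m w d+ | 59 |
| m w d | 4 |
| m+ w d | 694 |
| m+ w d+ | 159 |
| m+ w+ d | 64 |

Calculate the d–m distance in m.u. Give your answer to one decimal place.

17.9 m.u.

The two most frequent reciprocal classes, m w+ d+ and m+ w d, are the parental types, so the F1 was m w+ d+ / m+ w d.
The two rarest classes, m+ w+ d+ and m w d, are the double crossovers. Comparing them with the parentals, only the m allele has switched, so m is the middle locus and the order is d – m – w.
Crossovers in the d–m interval produce the single-crossover classes m w+ d and m+ w d+ (191 + 159 = 350) plus the double crossovers (8).
RF(d–m) = (350 + 8) / 2000 = 358/2000 = 0.1790 → 17.9 m.u.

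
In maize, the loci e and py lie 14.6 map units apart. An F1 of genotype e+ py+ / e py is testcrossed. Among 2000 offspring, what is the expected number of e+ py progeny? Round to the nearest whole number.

146

A map distance of 14.6 map units corresponds to a recombination frequency of 0.146.
The F1 is e+ py+ / e py, so e+ py is a recombinant gamete class with expected frequency r/2 = 0.146/2 = 0.0730.
Expected number = 0.0730 × 2000 = 146.00 ≈ 146.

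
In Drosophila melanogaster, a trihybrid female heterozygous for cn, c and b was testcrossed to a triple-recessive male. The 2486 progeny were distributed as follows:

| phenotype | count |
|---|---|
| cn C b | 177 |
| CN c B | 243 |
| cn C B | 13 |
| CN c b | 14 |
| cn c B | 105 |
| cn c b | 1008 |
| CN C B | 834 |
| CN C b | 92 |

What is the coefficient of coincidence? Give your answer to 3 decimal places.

The two most frequent reciprocal classes, CN C B and cn c b, are the parental types, so the F1 was CN C B / cn c b.
The two rarest classes, cn C B and CN c b, are the double crossovers. Comparing them with the parentals, only the cn allele has switched, so cn is the middle locus and the order is b – cn – c.
b–cn: (197 + 27)/2486 = 0.0901; cn–c: (420 + 27)/2486 = 0.1798.
Expected DCO frequency = 0.0901 × 0.1798 ≈ 0.01620; observed = 27/2486 ≈ 0.01086.
Coefficient of coincidence = 0.01086/0.01620 ≈ 0.670.

0.670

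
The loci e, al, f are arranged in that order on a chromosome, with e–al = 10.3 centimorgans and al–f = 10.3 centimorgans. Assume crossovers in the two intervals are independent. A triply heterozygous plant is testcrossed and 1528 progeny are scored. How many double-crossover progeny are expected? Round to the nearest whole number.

16

Map distances give recombination frequencies of 0.103 and 0.103 for the two intervals.
With no interference, expected double-crossover frequency = 0.103 × 0.103 = 0.01061.
Expected number = 0.01061 × 1528 = 16.21 ≈ 16.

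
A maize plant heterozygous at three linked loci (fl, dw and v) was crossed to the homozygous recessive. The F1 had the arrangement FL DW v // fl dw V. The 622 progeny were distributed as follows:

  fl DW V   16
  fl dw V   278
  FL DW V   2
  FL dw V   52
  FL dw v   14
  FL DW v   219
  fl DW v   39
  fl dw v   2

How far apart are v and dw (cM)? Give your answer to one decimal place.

5.5 cM

The two rarest classes, FL DW V and fl dw v, are the double crossovers. Comparing them with the parentals, only the v allele has switched, so v is the middle locus and the order is fl – v – dw.
Crossovers in the v–dw interval produce the single-crossover classes FL dw v and fl DW V (14 + 16 = 30) plus the double crossovers (4).
RF(v–dw) = (30 + 4) / 622 = 34/622 = 0.0547 → 5.5 cM.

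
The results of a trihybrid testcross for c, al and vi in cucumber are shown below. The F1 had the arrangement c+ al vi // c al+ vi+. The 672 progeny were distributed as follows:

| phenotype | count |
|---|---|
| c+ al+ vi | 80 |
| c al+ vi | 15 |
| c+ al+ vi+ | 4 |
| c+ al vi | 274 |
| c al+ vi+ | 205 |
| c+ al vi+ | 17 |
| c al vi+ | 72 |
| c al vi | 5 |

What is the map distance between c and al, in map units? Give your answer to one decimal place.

24.0 map units

The two rarest classes, c al vi and c+ al+ vi+, are the double crossovers. Comparing them with the parentals, only the c allele has switched, so c is the middle locus and the order is vi – c – al.
Crossovers in the c–al interval produce the single-crossover classes c+ al+ vi and c al vi+ (80 + 72 = 152) plus the double crossovers (9).
RF(c–al) = (152 + 9) / 672 = 161/672 = 0.2396 → 24.0 map units.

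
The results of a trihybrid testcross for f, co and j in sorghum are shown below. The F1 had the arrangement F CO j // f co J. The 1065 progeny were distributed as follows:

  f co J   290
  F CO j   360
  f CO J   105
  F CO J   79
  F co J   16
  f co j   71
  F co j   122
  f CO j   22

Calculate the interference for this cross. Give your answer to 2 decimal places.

The two rarest classes, f CO j and F co J, are the double crossovers. Comparing them with the parentals, only the f allele has switched, so f is the middle locus and the order is j – f – co.
j–f: (150 + 38)/1065 = 0.1765; f–co: (227 + 38)/1065 = 0.2488.
Expected DCO frequency = 0.1765 × 0.2488 ≈ 0.04391; observed = 38/1065 ≈ 0.03568.
Coefficient of coincidence = 0.03568/0.04391 ≈ 0.81; interference = 1 − 0.81 = 0.19.

0.19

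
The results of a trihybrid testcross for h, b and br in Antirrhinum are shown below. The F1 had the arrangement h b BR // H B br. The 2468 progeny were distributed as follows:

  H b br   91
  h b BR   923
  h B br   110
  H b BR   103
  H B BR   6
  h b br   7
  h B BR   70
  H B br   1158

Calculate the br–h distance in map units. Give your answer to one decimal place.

9.2 map units

The two rarest classes, h b br and H B BR, are the double crossovers. Comparing them with the parentals, only the br allele has switched, so br is the middle locus and the order is b – br – h.
Crossovers in the br–h interval produce the single-crossover classes H b BR and h B br (103 + 110 = 213) plus the double crossovers (13).
RF(br–h) = (213 + 13) / 2468 = 226/2468 = 0.0916 → 9.2 map units.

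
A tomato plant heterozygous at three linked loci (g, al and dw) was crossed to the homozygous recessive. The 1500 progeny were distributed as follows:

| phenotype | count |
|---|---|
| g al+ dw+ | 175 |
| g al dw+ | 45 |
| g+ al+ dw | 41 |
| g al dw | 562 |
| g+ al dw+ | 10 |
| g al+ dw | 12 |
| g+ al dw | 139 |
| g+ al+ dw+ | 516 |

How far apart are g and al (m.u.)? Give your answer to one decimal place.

The two most frequent reciprocal classes, g al dw and g+ al+ dw+, are the parental types, so the F1 was g al dw / g+ al+ dw+.
The two rarest classes, g al+ dw and g+ al dw+, are the double crossovers. Comparing them with the parentals, only the al allele has switched, so al is the middle locus and the order is dw – al – g.
Crossovers in the al–g interval produce the single-crossover classes g+ al dw and g al+ dw+ (139 + 175 = 314) plus the double crossovers (22).
RF(al–g) = (314 + 22) / 1500 = 336/1500 = 0.2240 → 22.4 m.u.

22.4 m.u.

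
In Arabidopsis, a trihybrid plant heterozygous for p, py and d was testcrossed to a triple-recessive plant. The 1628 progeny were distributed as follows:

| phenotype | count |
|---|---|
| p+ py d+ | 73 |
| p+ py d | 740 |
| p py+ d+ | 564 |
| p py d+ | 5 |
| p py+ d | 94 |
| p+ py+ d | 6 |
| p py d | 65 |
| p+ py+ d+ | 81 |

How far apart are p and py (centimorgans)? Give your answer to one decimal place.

The two most frequent reciprocal classes, p py+ d+ and p+ py d, are the parental types, so the F1 was p py+ d+ / p+ py d.
The two rarest classes, p py d+ and p+ py+ d, are the double crossovers. Comparing them with the parentals, only the py allele has switched, so py is the middle locus and the order is d – py – p.
Crossovers in the py–p interval produce the single-crossover classes p+ py+ d+ and p py d (81 + 65 = 146) plus the double crossovers (11).
RF(py–p) = (146 + 11) / 1628 = 157/1628 = 0.0964 → 9.6 centimorgans.

9.6 centimorgans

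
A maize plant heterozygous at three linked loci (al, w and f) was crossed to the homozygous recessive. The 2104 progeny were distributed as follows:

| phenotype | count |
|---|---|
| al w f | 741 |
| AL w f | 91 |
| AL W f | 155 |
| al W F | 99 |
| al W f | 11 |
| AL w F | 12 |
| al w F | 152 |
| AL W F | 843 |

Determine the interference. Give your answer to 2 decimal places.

0.31

The two most frequent reciprocal classes, al w f and AL W F, are the parental types, so the F1 was al w f / AL W F.
The two rarest classes, al W f and AL w F, are the double crossovers. Comparing them with the parentals, only the w allele has switched, so w is the middle locus and the order is al – w – f.
al–w: (190 + 23)/2104 = 0.1012; w–f: (307 + 23)/2104 = 0.1568.
Expected DCO frequency = 0.1012 × 0.1568 ≈ 0.01587; observed = 23/2104 ≈ 0.01093.
Coefficient of coincidence = 0.01093/0.01587 ≈ 0.69; interference = 1 − 0.69 = 0.31.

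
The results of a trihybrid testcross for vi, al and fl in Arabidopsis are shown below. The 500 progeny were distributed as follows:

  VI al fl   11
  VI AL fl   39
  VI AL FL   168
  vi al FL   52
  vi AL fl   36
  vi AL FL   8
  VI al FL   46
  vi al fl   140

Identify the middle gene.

vi

The two most frequent reciprocal classes, vi al fl and VI AL FL, are the parental types, so the F1 was vi al fl / VI AL FL.
The two rarest classes, VI al fl and vi AL FL, are the double crossovers. Comparing them with the parentals, only the vi allele has switched, so vi is the middle locus and the order is fl – vi – al.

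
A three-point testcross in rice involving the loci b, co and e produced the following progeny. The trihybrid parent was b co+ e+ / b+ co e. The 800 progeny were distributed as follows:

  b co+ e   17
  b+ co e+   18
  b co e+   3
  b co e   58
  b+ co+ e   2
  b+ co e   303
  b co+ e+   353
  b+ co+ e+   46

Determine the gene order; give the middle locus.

The two rarest classes, b co e+ and b+ co+ e, are the double crossovers. Comparing them with the parentals, only the co allele has switched, so co is the middle locus and the order is b – co – e.

co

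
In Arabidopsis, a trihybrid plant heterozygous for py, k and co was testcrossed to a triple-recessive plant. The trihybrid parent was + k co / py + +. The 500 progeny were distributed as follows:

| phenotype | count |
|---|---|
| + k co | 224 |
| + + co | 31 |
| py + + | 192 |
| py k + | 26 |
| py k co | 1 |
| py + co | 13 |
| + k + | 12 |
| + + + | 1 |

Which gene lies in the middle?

The two rarest classes, py k co and + + +, are the double crossovers. Comparing them with the parentals, only the py allele has switched, so py is the middle locus and the order is k – py – co.

py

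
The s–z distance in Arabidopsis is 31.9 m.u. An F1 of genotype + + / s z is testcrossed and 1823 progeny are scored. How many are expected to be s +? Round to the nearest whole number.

A map distance of 31.9 m.u. corresponds to a recombination frequency of 0.319.
The F1 is + + / s z, so s + is a recombinant gamete class with expected frequency r/2 = 0.319/2 = 0.1595.
Expected number = 0.1595 × 1823 = 290.77 ≈ 291.

291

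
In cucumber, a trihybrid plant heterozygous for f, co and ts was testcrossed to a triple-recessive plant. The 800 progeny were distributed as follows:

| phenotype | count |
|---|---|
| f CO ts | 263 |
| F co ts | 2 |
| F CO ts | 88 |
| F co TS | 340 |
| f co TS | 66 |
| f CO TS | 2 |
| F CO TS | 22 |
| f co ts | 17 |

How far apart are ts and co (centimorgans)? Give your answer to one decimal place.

The two most frequent reciprocal classes, f CO ts and F co TS, are the parental types, so the F1 was f CO ts / F co TS.
The two rarest classes, f CO TS and F co ts, are the double crossovers. Comparing them with the parentals, only the ts allele has switched, so ts is the middle locus and the order is f – ts – co.
Crossovers in the ts–co interval produce the single-crossover classes f co ts and F CO TS (17 + 22 = 39) plus the double crossovers (4).
RF(ts–co) = (39 + 4) / 800 = 43/800 = 0.0537 → 5.4 centimorgans.

5.4 centimorgans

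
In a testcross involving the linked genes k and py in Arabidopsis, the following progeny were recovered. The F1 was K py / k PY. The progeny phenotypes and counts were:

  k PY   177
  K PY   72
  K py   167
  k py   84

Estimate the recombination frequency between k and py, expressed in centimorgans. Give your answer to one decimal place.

31.2 centimorgans

The recombinant classes are K PY and k py: 72 + 84 = 156.
Recombination frequency = 156/500 = 0.3120 ≈ 31.2%, i.e. 31.2 centimorgans.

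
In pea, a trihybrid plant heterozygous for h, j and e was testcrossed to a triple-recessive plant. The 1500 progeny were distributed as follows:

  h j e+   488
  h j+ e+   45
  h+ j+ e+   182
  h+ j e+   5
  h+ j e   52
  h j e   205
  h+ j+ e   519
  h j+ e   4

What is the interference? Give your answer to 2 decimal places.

The two most frequent reciprocal classes, h+ j+ e and h j e+, are the parental types, so the F1 was h+ j+ e / h j e+.
The two rarest classes, h j+ e and h+ j e+, are the double crossovers. Comparing them with the parentals, only the h allele has switched, so h is the middle locus and the order is e – h – j.
e–h: (387 + 9)/1500 = 0.2640; h–j: (97 + 9)/1500 = 0.0707.
Expected DCO frequency = 0.2640 × 0.0707 ≈ 0.01866; observed = 9/1500 ≈ 0.00600.
Coefficient of coincidence = 0.00600/0.01866 ≈ 0.32; interference = 1 − 0.32 = 0.68.

0.68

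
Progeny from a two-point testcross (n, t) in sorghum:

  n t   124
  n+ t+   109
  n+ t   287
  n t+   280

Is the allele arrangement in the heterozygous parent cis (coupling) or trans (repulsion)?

trans

The two most frequent classes are n+ t (287) and n t+ (280); these are the parental (non-recombinant) types.
So the F1 carried n+ t on one chromosome and n t+ on the other — the recessive alleles are on opposite chromosomes (trans / repulsion).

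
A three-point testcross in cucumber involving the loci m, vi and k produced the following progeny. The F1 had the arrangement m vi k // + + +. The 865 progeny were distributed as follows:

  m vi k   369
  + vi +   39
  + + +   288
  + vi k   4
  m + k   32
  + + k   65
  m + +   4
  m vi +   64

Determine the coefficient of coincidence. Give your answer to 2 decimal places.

The two rarest classes, + vi k and m + +, are the double crossovers. Comparing them with the parentals, only the m allele has switched, so m is the middle locus and the order is vi – m – k.
vi–m: (71 + 8)/865 = 0.0913; m–k: (129 + 8)/865 = 0.1584.
Expected DCO frequency = 0.0913 × 0.1584 ≈ 0.01446; observed = 8/865 ≈ 0.00925.
Coefficient of coincidence = 0.00925/0.01446 ≈ 0.64.

0.64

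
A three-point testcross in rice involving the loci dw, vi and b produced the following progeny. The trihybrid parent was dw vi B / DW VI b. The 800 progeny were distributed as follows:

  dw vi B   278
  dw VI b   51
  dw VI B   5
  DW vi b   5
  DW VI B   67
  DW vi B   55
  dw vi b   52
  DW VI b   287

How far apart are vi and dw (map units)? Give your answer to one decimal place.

The two rarest classes, dw VI B and DW vi b, are the double crossovers. Comparing them with the parentals, only the vi allele has switched, so vi is the middle locus and the order is dw – vi – b.
Crossovers in the dw–vi interval produce the single-crossover classes DW vi B and dw VI b (55 + 51 = 106) plus the double crossovers (10).
RF(dw–vi) = (106 + 10) / 800 = 116/800 = 0.1450 → 14.5 map units.

14.5 map units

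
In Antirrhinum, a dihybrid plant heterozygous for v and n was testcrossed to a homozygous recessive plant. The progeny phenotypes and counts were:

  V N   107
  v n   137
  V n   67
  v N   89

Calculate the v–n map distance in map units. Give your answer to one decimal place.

39.0 map units

The two most frequent classes, V N (107) and v n (137), are the parental types, so the F1 was V N / v n.
The recombinant classes are V n and v N: 67 + 89 = 156.
Recombination frequency = 156/400 = 0.3900 ≈ 39.0%, i.e. 39.0 map units.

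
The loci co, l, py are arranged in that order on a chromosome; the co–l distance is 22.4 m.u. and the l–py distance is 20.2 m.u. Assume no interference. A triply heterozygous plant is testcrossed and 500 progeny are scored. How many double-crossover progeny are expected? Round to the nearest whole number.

23

Map distances give recombination frequencies of 0.224 and 0.202 for the two intervals.
With no interference, expected double-crossover frequency = 0.224 × 0.202 = 0.04525.
Expected number = 0.04525 × 500 = 22.62 ≈ 23.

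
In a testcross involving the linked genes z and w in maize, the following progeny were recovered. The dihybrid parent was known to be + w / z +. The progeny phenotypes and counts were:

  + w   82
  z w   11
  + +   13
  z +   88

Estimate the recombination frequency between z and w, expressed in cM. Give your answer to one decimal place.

12.4 cM

The recombinant classes are + + and z w: 13 + 11 = 24.
Recombination frequency = 24/194 = 0.1237 ≈ 12.4%, i.e. 12.4 cM.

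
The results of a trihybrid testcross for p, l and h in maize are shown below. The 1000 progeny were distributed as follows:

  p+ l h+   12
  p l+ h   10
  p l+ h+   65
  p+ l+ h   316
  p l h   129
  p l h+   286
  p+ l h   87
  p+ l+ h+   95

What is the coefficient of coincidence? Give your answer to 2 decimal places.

The two most frequent reciprocal classes, p l h+ and p+ l+ h, are the parental types, so the F1 was p l h+ / p+ l+ h.
The two rarest classes, p+ l h+ and p l+ h, are the double crossovers. Comparing them with the parentals, only the p allele has switched, so p is the middle locus and the order is l – p – h.
l–p: (152 + 22)/1000 = 0.1740; p–h: (224 + 22)/1000 = 0.2460.
Expected DCO frequency = 0.1740 × 0.2460 ≈ 0.04280; observed = 22/1000 ≈ 0.02200.
Coefficient of coincidence = 0.02200/0.04280 ≈ 0.51.

0.51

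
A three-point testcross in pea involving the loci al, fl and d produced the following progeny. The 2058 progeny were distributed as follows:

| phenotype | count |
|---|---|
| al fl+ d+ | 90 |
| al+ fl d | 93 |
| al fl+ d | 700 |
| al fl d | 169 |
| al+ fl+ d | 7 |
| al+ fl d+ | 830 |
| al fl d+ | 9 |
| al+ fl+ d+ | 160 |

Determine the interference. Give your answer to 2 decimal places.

0.52

The two most frequent reciprocal classes, al fl+ d and al+ fl d+, are the parental types, so the F1 was al fl+ d / al+ fl d+.
The two rarest classes, al+ fl+ d and al fl d+, are the double crossovers. Comparing them with the parentals, only the al allele has switched, so al is the middle locus and the order is d – al – fl.
d–al: (183 + 16)/2058 = 0.0967; al–fl: (329 + 16)/2058 = 0.1676.
Expected DCO frequency = 0.0967 × 0.1676 ≈ 0.01621; observed = 16/2058 ≈ 0.00777.
Coefficient of coincidence = 0.00777/0.01621 ≈ 0.48; interference = 1 − 0.48 = 0.52.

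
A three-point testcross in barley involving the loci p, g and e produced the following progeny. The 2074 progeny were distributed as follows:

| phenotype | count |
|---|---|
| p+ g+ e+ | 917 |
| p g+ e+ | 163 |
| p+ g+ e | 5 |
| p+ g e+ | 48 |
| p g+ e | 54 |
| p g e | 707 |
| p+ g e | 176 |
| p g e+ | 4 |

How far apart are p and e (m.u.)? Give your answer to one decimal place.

16.8 m.u.

The two most frequent reciprocal classes, p+ g+ e+ and p g e, are the parental types, so the F1 was p+ g+ e+ / p g e.
The two rarest classes, p+ g+ e and p g e+, are the double crossovers. Comparing them with the parentals, only the e allele has switched, so e is the middle locus and the order is p – e – g.
Crossovers in the p–e interval produce the single-crossover classes p g+ e+ and p+ g e (163 + 176 = 339) plus the double crossovers (9).
RF(p–e) = (339 + 9) / 2074 = 348/2074 = 0.1678 → 16.8 m.u.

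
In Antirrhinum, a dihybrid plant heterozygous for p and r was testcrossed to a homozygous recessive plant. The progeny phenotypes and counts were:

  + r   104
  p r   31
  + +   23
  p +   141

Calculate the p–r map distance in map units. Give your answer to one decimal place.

18.1 map units

The two most frequent classes, + r (104) and p + (141), are the parental types, so the F1 was + r / p +.
The recombinant classes are + + and p r: 23 + 31 = 54.
Recombination frequency = 54/299 = 0.1806 ≈ 18.1%, i.e. 18.1 map units.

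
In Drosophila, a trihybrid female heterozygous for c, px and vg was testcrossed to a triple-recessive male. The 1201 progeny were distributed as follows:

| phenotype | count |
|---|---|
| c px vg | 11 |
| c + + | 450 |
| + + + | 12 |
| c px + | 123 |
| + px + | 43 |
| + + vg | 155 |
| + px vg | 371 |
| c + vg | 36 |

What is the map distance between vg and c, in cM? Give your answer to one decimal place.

The two most frequent reciprocal classes, c + + and + px vg, are the parental types, so the F1 was c + + / + px vg.
The two rarest classes, + + + and c px vg, are the double crossovers. Comparing them with the parentals, only the c allele has switched, so c is the middle locus and the order is px – c – vg.
Crossovers in the c–vg interval produce the single-crossover classes c + vg and + px + (36 + 43 = 79) plus the double crossovers (23).
RF(c–vg) = (79 + 23) / 1201 = 102/1201 = 0.0849 → 8.5 cM.

8.5 cM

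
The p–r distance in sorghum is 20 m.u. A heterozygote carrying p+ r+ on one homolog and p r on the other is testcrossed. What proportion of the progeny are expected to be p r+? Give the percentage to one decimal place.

A map distance of 20 m.u. corresponds to a recombination frequency of 0.200.
The F1 is p+ r+ / p r, so p r+ is a recombinant gamete class with expected frequency r/2 = 0.200/2 = 0.1000.
That is 0.1000 = 10.0% of the progeny.

10.0%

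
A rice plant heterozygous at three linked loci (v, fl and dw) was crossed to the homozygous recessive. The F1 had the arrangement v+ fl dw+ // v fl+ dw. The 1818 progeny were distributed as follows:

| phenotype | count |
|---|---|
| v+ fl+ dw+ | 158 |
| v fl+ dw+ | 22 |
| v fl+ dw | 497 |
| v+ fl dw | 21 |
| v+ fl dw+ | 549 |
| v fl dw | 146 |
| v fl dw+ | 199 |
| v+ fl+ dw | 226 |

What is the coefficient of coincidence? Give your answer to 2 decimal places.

The two rarest classes, v+ fl dw and v fl+ dw+, are the double crossovers. Comparing them with the parentals, only the dw allele has switched, so dw is the middle locus and the order is fl – dw – v.
fl–dw: (304 + 43)/1818 = 0.1909; dw–v: (425 + 43)/1818 = 0.2574.
Expected DCO frequency = 0.1909 × 0.2574 ≈ 0.04914; observed = 43/1818 ≈ 0.02365.
Coefficient of coincidence = 0.02365/0.04914 ≈ 0.48.

0.48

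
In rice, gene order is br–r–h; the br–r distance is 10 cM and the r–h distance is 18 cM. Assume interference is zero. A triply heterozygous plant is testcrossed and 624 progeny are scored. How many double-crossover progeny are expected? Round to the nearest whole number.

Map distances give recombination frequencies of 0.100 and 0.180 for the two intervals.
With no interference, expected double-crossover frequency = 0.100 × 0.180 = 0.01800.
Expected number = 0.01800 × 624 = 11.23 ≈ 11.

11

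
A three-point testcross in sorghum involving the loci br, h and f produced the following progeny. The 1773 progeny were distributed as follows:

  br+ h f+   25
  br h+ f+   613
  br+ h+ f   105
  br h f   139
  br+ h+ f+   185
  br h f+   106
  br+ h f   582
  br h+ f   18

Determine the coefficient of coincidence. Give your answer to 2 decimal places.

The two most frequent reciprocal classes, br+ h f and br h+ f+, are the parental types, so the F1 was br+ h f / br h+ f+.
The two rarest classes, br+ h f+ and br h+ f, are the double crossovers. Comparing them with the parentals, only the f allele has switched, so f is the middle locus and the order is h – f – br.
h–f: (211 + 43)/1773 = 0.1433; f–br: (324 + 43)/1773 = 0.2070.
Expected DCO frequency = 0.1433 × 0.2070 ≈ 0.02966; observed = 43/1773 ≈ 0.02425.
Coefficient of coincidence = 0.02425/0.02966 ≈ 0.82.

0.82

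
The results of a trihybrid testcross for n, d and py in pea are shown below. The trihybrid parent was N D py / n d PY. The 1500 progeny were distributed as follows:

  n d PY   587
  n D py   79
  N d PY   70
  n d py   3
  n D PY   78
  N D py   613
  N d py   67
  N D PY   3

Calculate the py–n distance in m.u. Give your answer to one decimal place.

The two rarest classes, N D PY and n d py, are the double crossovers. Comparing them with the parentals, only the py allele has switched, so py is the middle locus and the order is d – py – n.
Crossovers in the py–n interval produce the single-crossover classes n D py and N d PY (79 + 70 = 149) plus the double crossovers (6).
RF(py–n) = (149 + 6) / 1500 = 155/1500 = 0.1033 → 10.3 m.u.

10.3 m.u.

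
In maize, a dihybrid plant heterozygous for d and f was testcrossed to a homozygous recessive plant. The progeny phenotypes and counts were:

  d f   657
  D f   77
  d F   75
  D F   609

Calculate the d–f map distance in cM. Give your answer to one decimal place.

The two most frequent classes, D F (609) and d f (657), are the parental types, so the F1 was D F / d f.
The recombinant classes are D f and d F: 77 + 75 = 152.
Recombination frequency = 152/1418 = 0.1072 ≈ 10.7%, i.e. 10.7 cM.

10.7 cM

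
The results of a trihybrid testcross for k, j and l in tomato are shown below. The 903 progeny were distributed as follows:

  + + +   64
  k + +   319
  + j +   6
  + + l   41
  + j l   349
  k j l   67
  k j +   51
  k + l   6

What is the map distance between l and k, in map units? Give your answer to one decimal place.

The two most frequent reciprocal classes, + j l and k + +, are the parental types, so the F1 was + j l / k + +.
The two rarest classes, + j + and k + l, are the double crossovers. Comparing them with the parentals, only the l allele has switched, so l is the middle locus and the order is k – l – j.
Crossovers in the k–l interval produce the single-crossover classes k j l and + + + (67 + 64 = 131) plus the double crossovers (12).
RF(k–l) = (131 + 12) / 903 = 143/903 = 0.1584 → 15.8 map units.

15.8 map units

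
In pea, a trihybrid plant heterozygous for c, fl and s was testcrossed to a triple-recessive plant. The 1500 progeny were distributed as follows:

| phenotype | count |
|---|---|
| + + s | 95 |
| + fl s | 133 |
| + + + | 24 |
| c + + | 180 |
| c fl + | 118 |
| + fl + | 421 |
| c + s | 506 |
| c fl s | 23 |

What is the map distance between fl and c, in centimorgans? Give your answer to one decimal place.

17.3 centimorgans

The two most frequent reciprocal classes, c + s and + fl +, are the parental types, so the F1 was c + s / + fl +.
The two rarest classes, c fl s and + + +, are the double crossovers. Comparing them with the parentals, only the fl allele has switched, so fl is the middle locus and the order is c – fl – s.
Crossovers in the c–fl interval produce the single-crossover classes + + s and c fl + (95 + 118 = 213) plus the double crossovers (47).
RF(c–fl) = (213 + 47) / 1500 = 260/1500 = 0.1733 → 17.3 centimorgans.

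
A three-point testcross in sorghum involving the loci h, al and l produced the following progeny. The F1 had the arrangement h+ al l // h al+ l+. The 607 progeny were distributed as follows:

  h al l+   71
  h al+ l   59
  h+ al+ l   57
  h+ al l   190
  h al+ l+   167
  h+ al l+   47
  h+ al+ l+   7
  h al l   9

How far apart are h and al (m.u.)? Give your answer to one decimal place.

23.7 m.u.

The two rarest classes, h al l and h+ al+ l+, are the double crossovers. Comparing them with the parentals, only the h allele has switched, so h is the middle locus and the order is l – h – al.
Crossovers in the h–al interval produce the single-crossover classes h+ al+ l and h al l+ (57 + 71 = 128) plus the double crossovers (16).
RF(h–al) = (128 + 16) / 607 = 144/607 = 0.2372 → 23.7 m.u.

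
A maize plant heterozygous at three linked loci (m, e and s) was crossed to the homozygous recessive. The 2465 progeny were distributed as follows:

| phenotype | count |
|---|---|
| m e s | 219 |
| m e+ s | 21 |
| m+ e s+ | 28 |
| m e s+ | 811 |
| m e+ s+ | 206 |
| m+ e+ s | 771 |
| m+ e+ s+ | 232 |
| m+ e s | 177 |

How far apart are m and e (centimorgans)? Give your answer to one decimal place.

The two most frequent reciprocal classes, m e s+ and m+ e+ s, are the parental types, so the F1 was m e s+ / m+ e+ s.
The two rarest classes, m+ e s+ and m e+ s, are the double crossovers. Comparing them with the parentals, only the m allele has switched, so m is the middle locus and the order is e – m – s.
Crossovers in the e–m interval produce the single-crossover classes m e+ s+ and m+ e s (206 + 177 = 383) plus the double crossovers (49).
RF(e–m) = (383 + 49) / 2465 = 432/2465 = 0.1753 → 17.5 centimorgans.

17.5 centimorgans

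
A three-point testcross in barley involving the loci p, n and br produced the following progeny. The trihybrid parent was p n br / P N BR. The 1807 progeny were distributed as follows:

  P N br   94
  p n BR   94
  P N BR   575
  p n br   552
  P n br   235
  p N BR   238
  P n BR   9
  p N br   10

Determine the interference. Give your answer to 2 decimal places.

0.66

The two rarest classes, p N br and P n BR, are the double crossovers. Comparing them with the parentals, only the n allele has switched, so n is the middle locus and the order is p – n – br.
p–n: (473 + 19)/1807 = 0.2723; n–br: (188 + 19)/1807 = 0.1146.
Expected DCO frequency = 0.2723 × 0.1146 ≈ 0.03121; observed = 19/1807 ≈ 0.01051.
Coefficient of coincidence = 0.01051/0.03121 ≈ 0.34; interference = 1 − 0.34 = 0.66.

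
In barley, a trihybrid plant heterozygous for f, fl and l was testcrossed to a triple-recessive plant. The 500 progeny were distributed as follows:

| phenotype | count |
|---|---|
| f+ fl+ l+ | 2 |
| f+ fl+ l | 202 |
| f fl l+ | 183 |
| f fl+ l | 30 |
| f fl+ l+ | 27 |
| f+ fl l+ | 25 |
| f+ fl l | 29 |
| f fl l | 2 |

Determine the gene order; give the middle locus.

l

The two most frequent reciprocal classes, f+ fl+ l and f fl l+, are the parental types, so the F1 was f+ fl+ l / f fl l+.
The two rarest classes, f+ fl+ l+ and f fl l, are the double crossovers. Comparing them with the parentals, only the l allele has switched, so l is the middle locus and the order is fl – l – f.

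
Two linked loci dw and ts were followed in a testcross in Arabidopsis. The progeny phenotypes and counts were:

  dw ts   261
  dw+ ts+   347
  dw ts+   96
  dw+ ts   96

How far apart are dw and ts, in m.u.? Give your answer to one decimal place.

The two most frequent classes, dw+ ts+ (347) and dw ts (261), are the parental types, so the F1 was dw+ ts+ / dw ts.
The recombinant classes are dw+ ts and dw ts+: 96 + 96 = 192.
Recombination frequency = 192/800 = 0.2400 ≈ 24.0%, i.e. 24.0 m.u.

24.0 m.u.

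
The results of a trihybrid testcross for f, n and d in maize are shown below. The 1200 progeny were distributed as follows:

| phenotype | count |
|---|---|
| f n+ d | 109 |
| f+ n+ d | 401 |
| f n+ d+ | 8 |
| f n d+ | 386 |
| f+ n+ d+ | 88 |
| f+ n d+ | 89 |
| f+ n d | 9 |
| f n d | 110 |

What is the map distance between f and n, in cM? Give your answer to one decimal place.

The two most frequent reciprocal classes, f+ n+ d and f n d+, are the parental types, so the F1 was f+ n+ d / f n d+.
The two rarest classes, f+ n d and f n+ d+, are the double crossovers. Comparing them with the parentals, only the n allele has switched, so n is the middle locus and the order is d – n – f.
Crossovers in the n–f interval produce the single-crossover classes f n+ d and f+ n d+ (109 + 89 = 198) plus the double crossovers (17).
RF(n–f) = (198 + 17) / 1200 = 215/1200 = 0.1792 → 17.9 cM.

17.9 cM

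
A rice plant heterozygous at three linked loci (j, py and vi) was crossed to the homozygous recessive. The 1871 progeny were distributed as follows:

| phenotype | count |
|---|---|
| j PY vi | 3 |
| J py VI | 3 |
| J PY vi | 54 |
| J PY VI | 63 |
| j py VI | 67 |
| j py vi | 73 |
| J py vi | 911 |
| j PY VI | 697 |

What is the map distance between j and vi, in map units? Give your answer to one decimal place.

7.6 map units

The two most frequent reciprocal classes, J py vi and j PY VI, are the parental types, so the F1 was J py vi / j PY VI.
The two rarest classes, J py VI and j PY vi, are the double crossovers. Comparing them with the parentals, only the vi allele has switched, so vi is the middle locus and the order is py – vi – j.
Crossovers in the vi–j interval produce the single-crossover classes j py vi and J PY VI (73 + 63 = 136) plus the double crossovers (6).
RF(vi–j) = (136 + 6) / 1871 = 142/1871 = 0.0759 → 7.6 map units.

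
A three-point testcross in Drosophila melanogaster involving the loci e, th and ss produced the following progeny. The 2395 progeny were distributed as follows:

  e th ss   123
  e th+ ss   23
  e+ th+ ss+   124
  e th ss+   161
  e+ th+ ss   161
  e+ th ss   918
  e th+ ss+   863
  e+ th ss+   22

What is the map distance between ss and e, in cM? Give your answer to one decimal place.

The two most frequent reciprocal classes, e th+ ss+ and e+ th ss, are the parental types, so the F1 was e th+ ss+ / e+ th ss.
The two rarest classes, e th+ ss and e+ th ss+, are the double crossovers. Comparing them with the parentals, only the ss allele has switched, so ss is the middle locus and the order is e – ss – th.
Crossovers in the e–ss interval produce the single-crossover classes e+ th+ ss+ and e th ss (124 + 123 = 247) plus the double crossovers (45).
RF(e–ss) = (247 + 45) / 2395 = 292/2395 = 0.1219 → 12.2 cM.

12.2 cM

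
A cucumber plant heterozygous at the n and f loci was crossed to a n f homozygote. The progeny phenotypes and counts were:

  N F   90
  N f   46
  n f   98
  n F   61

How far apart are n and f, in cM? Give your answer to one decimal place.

The two most frequent classes, N F (90) and n f (98), are the parental types, so the F1 was N F / n f.
The recombinant classes are N f and n F: 46 + 61 = 107.
Recombination frequency = 107/295 = 0.3627 ≈ 36.3%, i.e. 36.3 cM.

36.3 cM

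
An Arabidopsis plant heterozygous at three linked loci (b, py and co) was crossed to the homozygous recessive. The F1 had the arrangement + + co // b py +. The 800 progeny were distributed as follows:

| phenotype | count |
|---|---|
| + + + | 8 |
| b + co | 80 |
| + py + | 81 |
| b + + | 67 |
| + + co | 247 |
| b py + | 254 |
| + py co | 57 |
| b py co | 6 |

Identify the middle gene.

co

The two rarest classes, + + + and b py co, are the double crossovers. Comparing them with the parentals, only the co allele has switched, so co is the middle locus and the order is b – co – py.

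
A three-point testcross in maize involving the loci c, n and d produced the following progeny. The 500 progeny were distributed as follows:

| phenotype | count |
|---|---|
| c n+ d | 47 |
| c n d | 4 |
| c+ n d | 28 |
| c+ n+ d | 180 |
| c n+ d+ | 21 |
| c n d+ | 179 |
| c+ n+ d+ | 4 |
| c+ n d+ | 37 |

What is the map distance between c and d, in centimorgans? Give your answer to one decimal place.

The two most frequent reciprocal classes, c+ n+ d and c n d+, are the parental types, so the F1 was c+ n+ d / c n d+.
The two rarest classes, c+ n+ d+ and c n d, are the double crossovers. Comparing them with the parentals, only the d allele has switched, so d is the middle locus and the order is c – d – n.
Crossovers in the c–d interval produce the single-crossover classes c n+ d and c+ n d+ (47 + 37 = 84) plus the double crossovers (8).
RF(c–d) = (84 + 8) / 500 = 92/500 = 0.1840 → 18.4 centimorgans.

18.4 centimorgans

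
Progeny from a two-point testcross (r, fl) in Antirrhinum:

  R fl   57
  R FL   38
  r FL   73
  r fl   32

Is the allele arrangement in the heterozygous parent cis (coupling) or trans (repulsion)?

The two most frequent classes are R fl (57) and r FL (73); these are the parental (non-recombinant) types.
So the F1 carried R fl on one chromosome and r FL on the other — the recessive alleles are on opposite chromosomes (trans / repulsion).

trans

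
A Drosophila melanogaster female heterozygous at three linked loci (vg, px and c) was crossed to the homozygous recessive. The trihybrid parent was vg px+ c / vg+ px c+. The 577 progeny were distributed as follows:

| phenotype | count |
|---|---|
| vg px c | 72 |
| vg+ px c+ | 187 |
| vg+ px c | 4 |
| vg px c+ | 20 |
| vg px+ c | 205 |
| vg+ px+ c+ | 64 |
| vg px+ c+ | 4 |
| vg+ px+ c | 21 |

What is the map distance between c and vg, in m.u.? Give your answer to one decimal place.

The two rarest classes, vg px+ c+ and vg+ px c, are the double crossovers. Comparing them with the parentals, only the c allele has switched, so c is the middle locus and the order is px – c – vg.
Crossovers in the c–vg interval produce the single-crossover classes vg+ px+ c and vg px c+ (21 + 20 = 41) plus the double crossovers (8).
RF(c–vg) = (41 + 8) / 577 = 49/577 = 0.0849 → 8.5 m.u.

8.5 m.u.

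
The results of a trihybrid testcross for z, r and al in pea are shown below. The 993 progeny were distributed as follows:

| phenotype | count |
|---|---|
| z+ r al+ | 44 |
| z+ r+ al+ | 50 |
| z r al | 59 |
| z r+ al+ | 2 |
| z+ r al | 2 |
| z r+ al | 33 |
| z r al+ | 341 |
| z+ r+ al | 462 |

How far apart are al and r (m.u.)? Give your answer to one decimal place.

11.4 m.u.

The two most frequent reciprocal classes, z r al+ and z+ r+ al, are the parental types, so the F1 was z r al+ / z+ r+ al.
The two rarest classes, z r+ al+ and z+ r al, are the double crossovers. Comparing them with the parentals, only the r allele has switched, so r is the middle locus and the order is al – r – z.
Crossovers in the al–r interval produce the single-crossover classes z r al and z+ r+ al+ (59 + 50 = 109) plus the double crossovers (4).
RF(al–r) = (109 + 4) / 993 = 113/993 = 0.1138 → 11.4 m.u.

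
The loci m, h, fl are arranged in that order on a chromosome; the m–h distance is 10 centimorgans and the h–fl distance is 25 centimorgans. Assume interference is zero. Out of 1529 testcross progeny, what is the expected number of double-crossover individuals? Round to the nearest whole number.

Map distances give recombination frequencies of 0.100 and 0.250 for the two intervals.
With no interference, expected double-crossover frequency = 0.100 × 0.250 = 0.02500.
Expected number = 0.02500 × 1529 = 38.23 ≈ 38.

38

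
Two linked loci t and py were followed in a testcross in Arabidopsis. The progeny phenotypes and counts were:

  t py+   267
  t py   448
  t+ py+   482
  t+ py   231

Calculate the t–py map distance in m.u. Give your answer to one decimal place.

The two most frequent classes, t+ py+ (482) and t py (448), are the parental types, so the F1 was t+ py+ / t py.
The recombinant classes are t+ py and t py+: 231 + 267 = 498.
Recombination frequency = 498/1428 = 0.3487 ≈ 34.9%, i.e. 34.9 m.u.

34.9 m.u.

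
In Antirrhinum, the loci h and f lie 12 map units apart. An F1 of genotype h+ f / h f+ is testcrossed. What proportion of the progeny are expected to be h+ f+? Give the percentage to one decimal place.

A map distance of 12 map units corresponds to a recombination frequency of 0.120.
The F1 is h+ f / h f+, so h+ f+ is a recombinant gamete class with expected frequency r/2 = 0.120/2 = 0.0600.
That is 0.0600 = 6.0% of the progeny.

6.0%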